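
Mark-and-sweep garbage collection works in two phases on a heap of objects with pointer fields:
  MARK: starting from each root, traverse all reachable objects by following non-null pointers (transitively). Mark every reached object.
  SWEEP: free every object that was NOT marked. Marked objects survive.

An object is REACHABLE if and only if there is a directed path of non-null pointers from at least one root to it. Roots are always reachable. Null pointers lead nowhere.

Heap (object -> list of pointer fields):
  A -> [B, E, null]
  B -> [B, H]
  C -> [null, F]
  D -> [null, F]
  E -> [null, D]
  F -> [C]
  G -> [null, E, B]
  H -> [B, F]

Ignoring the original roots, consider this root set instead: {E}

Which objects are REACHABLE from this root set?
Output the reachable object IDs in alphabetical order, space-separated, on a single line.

Roots: E
Mark E: refs=null D, marked=E
Mark D: refs=null F, marked=D E
Mark F: refs=C, marked=D E F
Mark C: refs=null F, marked=C D E F
Unmarked (collected): A B G H

Answer: C D E F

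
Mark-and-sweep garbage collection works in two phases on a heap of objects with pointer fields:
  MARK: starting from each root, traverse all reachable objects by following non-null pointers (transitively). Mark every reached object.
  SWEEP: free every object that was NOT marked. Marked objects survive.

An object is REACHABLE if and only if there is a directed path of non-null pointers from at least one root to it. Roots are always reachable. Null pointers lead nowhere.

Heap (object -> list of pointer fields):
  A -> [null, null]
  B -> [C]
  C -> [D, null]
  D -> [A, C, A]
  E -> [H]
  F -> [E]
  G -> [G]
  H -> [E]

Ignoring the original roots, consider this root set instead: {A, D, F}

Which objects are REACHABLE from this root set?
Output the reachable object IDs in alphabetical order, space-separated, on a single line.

Roots: A D F
Mark A: refs=null null, marked=A
Mark D: refs=A C A, marked=A D
Mark F: refs=E, marked=A D F
Mark C: refs=D null, marked=A C D F
Mark E: refs=H, marked=A C D E F
Mark H: refs=E, marked=A C D E F H
Unmarked (collected): B G

Answer: A C D E F H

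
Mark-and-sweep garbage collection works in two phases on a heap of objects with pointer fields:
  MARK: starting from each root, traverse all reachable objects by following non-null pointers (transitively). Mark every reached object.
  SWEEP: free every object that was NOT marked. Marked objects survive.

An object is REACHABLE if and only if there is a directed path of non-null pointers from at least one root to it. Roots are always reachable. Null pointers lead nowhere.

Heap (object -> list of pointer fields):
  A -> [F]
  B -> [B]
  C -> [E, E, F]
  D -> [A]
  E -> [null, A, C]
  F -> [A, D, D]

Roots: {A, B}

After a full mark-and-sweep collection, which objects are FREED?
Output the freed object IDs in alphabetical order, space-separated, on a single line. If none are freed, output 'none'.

Answer: C E

Derivation:
Roots: A B
Mark A: refs=F, marked=A
Mark B: refs=B, marked=A B
Mark F: refs=A D D, marked=A B F
Mark D: refs=A, marked=A B D F
Unmarked (collected): C E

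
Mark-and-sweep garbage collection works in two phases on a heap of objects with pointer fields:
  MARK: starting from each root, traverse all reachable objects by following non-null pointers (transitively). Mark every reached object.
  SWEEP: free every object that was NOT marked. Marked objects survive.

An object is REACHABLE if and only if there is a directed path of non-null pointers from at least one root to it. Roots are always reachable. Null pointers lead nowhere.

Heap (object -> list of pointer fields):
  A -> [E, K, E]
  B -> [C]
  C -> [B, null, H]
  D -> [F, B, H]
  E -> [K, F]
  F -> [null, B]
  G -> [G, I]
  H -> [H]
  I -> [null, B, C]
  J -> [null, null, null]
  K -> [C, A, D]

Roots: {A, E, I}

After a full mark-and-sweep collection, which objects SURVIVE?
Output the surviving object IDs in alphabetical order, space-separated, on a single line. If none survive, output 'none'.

Roots: A E I
Mark A: refs=E K E, marked=A
Mark E: refs=K F, marked=A E
Mark I: refs=null B C, marked=A E I
Mark K: refs=C A D, marked=A E I K
Mark F: refs=null B, marked=A E F I K
Mark B: refs=C, marked=A B E F I K
Mark C: refs=B null H, marked=A B C E F I K
Mark D: refs=F B H, marked=A B C D E F I K
Mark H: refs=H, marked=A B C D E F H I K
Unmarked (collected): G J

Answer: A B C D E F H I K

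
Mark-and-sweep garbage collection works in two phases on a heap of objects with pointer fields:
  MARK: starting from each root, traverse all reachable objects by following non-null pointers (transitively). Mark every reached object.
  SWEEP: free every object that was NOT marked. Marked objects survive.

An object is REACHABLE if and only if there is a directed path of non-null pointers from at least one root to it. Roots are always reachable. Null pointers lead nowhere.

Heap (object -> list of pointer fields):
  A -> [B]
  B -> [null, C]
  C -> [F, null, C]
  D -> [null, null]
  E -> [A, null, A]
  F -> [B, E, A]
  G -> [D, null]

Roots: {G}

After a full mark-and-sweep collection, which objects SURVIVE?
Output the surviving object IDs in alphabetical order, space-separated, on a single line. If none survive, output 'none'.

Answer: D G

Derivation:
Roots: G
Mark G: refs=D null, marked=G
Mark D: refs=null null, marked=D G
Unmarked (collected): A B C E F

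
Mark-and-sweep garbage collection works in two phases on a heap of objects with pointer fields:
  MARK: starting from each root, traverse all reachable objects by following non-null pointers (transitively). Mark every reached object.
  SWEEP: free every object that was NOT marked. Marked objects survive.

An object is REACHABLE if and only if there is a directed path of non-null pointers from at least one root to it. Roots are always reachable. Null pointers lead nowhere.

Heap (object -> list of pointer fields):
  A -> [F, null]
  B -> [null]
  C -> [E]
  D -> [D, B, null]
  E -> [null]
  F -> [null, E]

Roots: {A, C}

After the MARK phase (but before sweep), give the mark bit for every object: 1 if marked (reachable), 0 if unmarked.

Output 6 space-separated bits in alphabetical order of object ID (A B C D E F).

Answer: 1 0 1 0 1 1

Derivation:
Roots: A C
Mark A: refs=F null, marked=A
Mark C: refs=E, marked=A C
Mark F: refs=null E, marked=A C F
Mark E: refs=null, marked=A C E F
Unmarked (collected): B D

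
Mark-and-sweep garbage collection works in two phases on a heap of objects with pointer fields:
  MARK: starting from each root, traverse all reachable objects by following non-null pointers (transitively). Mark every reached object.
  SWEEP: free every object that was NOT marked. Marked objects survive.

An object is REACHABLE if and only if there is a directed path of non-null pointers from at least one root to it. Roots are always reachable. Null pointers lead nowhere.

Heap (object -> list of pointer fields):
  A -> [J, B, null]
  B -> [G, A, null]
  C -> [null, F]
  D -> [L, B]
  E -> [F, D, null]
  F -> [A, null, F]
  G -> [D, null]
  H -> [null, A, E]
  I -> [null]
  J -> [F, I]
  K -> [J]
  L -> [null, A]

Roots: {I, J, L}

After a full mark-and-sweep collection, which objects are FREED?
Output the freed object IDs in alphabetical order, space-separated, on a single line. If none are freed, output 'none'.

Answer: C E H K

Derivation:
Roots: I J L
Mark I: refs=null, marked=I
Mark J: refs=F I, marked=I J
Mark L: refs=null A, marked=I J L
Mark F: refs=A null F, marked=F I J L
Mark A: refs=J B null, marked=A F I J L
Mark B: refs=G A null, marked=A B F I J L
Mark G: refs=D null, marked=A B F G I J L
Mark D: refs=L B, marked=A B D F G I J L
Unmarked (collected): C E H K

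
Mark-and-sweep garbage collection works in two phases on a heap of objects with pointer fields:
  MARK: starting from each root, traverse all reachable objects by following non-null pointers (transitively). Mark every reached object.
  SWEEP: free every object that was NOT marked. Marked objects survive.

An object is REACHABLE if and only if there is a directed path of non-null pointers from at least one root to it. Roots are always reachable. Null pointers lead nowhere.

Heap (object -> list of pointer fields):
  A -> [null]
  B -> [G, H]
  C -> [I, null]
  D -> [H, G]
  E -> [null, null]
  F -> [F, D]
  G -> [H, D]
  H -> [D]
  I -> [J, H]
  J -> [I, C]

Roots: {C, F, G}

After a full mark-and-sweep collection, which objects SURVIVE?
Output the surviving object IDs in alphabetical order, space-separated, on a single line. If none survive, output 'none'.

Roots: C F G
Mark C: refs=I null, marked=C
Mark F: refs=F D, marked=C F
Mark G: refs=H D, marked=C F G
Mark I: refs=J H, marked=C F G I
Mark D: refs=H G, marked=C D F G I
Mark H: refs=D, marked=C D F G H I
Mark J: refs=I C, marked=C D F G H I J
Unmarked (collected): A B E

Answer: C D F G H I J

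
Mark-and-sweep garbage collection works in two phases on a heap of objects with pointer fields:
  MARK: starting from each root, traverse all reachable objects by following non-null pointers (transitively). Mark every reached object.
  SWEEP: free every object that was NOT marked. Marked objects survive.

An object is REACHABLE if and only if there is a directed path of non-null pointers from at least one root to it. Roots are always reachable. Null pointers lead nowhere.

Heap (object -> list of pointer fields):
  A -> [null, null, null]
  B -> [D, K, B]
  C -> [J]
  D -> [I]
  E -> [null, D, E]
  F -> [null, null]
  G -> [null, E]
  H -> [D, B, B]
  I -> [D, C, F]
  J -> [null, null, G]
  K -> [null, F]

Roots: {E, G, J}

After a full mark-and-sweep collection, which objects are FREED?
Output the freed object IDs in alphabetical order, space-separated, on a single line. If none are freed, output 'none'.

Answer: A B H K

Derivation:
Roots: E G J
Mark E: refs=null D E, marked=E
Mark G: refs=null E, marked=E G
Mark J: refs=null null G, marked=E G J
Mark D: refs=I, marked=D E G J
Mark I: refs=D C F, marked=D E G I J
Mark C: refs=J, marked=C D E G I J
Mark F: refs=null null, marked=C D E F G I J
Unmarked (collected): A B H K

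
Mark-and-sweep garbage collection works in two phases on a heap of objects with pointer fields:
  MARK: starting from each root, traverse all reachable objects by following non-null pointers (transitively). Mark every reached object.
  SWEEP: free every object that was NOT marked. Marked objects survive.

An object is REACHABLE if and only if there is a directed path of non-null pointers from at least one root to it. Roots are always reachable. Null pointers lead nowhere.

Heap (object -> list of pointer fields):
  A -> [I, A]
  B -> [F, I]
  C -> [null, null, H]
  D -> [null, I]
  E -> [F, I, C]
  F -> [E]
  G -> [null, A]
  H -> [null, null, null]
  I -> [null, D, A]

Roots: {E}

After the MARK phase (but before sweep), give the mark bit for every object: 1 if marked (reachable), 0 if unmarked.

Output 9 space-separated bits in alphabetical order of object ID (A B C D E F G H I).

Answer: 1 0 1 1 1 1 0 1 1

Derivation:
Roots: E
Mark E: refs=F I C, marked=E
Mark F: refs=E, marked=E F
Mark I: refs=null D A, marked=E F I
Mark C: refs=null null H, marked=C E F I
Mark D: refs=null I, marked=C D E F I
Mark A: refs=I A, marked=A C D E F I
Mark H: refs=null null null, marked=A C D E F H I
Unmarked (collected): B G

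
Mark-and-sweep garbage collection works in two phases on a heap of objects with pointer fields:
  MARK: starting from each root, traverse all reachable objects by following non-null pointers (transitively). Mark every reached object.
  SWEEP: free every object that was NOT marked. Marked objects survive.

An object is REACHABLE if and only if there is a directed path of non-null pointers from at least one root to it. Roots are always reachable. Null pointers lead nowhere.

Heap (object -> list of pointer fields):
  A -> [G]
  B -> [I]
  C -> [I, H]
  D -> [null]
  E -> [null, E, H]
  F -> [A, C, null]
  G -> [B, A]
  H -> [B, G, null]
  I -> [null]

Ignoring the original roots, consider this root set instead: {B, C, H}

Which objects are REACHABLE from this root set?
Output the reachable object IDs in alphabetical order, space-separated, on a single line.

Answer: A B C G H I

Derivation:
Roots: B C H
Mark B: refs=I, marked=B
Mark C: refs=I H, marked=B C
Mark H: refs=B G null, marked=B C H
Mark I: refs=null, marked=B C H I
Mark G: refs=B A, marked=B C G H I
Mark A: refs=G, marked=A B C G H I
Unmarked (collected): D E F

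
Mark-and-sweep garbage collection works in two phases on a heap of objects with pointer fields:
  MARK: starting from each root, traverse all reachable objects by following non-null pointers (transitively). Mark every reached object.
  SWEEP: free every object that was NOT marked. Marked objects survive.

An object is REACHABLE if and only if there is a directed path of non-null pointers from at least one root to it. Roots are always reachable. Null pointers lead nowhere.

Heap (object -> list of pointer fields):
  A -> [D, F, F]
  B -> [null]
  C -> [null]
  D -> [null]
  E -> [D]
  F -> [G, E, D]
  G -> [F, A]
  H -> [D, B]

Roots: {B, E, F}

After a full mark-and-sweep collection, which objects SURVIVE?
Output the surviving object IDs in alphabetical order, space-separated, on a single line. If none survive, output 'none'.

Answer: A B D E F G

Derivation:
Roots: B E F
Mark B: refs=null, marked=B
Mark E: refs=D, marked=B E
Mark F: refs=G E D, marked=B E F
Mark D: refs=null, marked=B D E F
Mark G: refs=F A, marked=B D E F G
Mark A: refs=D F F, marked=A B D E F G
Unmarked (collected): C H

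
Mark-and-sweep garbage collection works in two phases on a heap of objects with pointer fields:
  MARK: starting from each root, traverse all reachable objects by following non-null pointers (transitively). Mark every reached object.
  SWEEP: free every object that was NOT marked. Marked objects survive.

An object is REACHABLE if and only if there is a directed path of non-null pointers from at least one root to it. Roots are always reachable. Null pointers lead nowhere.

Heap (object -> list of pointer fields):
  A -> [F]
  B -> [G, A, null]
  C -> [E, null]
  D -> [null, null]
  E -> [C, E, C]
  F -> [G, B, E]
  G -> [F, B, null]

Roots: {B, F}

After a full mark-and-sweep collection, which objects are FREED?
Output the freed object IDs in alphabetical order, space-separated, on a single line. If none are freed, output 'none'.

Roots: B F
Mark B: refs=G A null, marked=B
Mark F: refs=G B E, marked=B F
Mark G: refs=F B null, marked=B F G
Mark A: refs=F, marked=A B F G
Mark E: refs=C E C, marked=A B E F G
Mark C: refs=E null, marked=A B C E F G
Unmarked (collected): D

Answer: D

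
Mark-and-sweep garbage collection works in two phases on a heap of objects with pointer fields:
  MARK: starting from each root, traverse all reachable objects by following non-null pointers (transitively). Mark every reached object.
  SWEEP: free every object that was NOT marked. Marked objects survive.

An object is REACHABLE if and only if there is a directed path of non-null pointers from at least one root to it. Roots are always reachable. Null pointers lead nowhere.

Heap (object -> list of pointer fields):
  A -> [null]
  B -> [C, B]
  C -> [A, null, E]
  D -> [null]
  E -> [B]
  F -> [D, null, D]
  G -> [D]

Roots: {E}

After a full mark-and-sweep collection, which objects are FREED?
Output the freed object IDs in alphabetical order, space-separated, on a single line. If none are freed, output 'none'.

Roots: E
Mark E: refs=B, marked=E
Mark B: refs=C B, marked=B E
Mark C: refs=A null E, marked=B C E
Mark A: refs=null, marked=A B C E
Unmarked (collected): D F G

Answer: D F G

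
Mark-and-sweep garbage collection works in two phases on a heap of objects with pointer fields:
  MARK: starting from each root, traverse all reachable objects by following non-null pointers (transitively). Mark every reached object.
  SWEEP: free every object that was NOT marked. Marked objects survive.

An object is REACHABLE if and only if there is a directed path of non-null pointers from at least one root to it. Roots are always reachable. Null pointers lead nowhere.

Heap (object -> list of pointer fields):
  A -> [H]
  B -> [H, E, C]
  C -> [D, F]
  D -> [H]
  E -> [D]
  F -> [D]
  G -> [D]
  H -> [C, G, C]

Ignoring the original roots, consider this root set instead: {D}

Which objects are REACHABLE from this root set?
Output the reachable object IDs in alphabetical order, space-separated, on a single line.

Roots: D
Mark D: refs=H, marked=D
Mark H: refs=C G C, marked=D H
Mark C: refs=D F, marked=C D H
Mark G: refs=D, marked=C D G H
Mark F: refs=D, marked=C D F G H
Unmarked (collected): A B E

Answer: C D F G H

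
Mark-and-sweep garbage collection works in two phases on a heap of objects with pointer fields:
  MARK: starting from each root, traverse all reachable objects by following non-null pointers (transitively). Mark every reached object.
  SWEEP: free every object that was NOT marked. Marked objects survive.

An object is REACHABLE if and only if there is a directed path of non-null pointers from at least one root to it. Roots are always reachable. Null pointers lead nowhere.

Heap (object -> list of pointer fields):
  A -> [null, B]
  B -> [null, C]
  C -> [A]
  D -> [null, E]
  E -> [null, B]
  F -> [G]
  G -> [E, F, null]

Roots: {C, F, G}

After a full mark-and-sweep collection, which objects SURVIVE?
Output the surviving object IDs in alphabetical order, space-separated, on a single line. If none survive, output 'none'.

Roots: C F G
Mark C: refs=A, marked=C
Mark F: refs=G, marked=C F
Mark G: refs=E F null, marked=C F G
Mark A: refs=null B, marked=A C F G
Mark E: refs=null B, marked=A C E F G
Mark B: refs=null C, marked=A B C E F G
Unmarked (collected): D

Answer: A B C E F G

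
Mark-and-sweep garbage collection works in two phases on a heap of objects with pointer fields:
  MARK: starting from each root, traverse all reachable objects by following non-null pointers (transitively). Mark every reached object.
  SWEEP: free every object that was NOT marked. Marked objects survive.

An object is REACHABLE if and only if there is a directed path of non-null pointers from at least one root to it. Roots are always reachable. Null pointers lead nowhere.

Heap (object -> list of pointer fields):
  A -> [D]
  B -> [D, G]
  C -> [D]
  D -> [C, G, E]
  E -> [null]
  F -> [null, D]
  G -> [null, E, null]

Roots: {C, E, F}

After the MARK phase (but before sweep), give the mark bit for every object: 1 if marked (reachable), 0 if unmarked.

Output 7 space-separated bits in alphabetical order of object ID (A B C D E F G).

Roots: C E F
Mark C: refs=D, marked=C
Mark E: refs=null, marked=C E
Mark F: refs=null D, marked=C E F
Mark D: refs=C G E, marked=C D E F
Mark G: refs=null E null, marked=C D E F G
Unmarked (collected): A B

Answer: 0 0 1 1 1 1 1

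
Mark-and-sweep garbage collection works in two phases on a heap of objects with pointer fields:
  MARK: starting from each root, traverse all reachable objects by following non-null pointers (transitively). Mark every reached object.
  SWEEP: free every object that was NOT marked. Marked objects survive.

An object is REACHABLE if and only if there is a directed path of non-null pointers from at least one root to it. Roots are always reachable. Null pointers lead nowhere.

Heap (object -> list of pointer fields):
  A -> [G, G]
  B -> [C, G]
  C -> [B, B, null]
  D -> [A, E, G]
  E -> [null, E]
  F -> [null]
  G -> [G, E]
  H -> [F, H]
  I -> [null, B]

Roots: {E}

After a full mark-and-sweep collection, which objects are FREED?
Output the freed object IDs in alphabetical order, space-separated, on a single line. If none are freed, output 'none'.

Roots: E
Mark E: refs=null E, marked=E
Unmarked (collected): A B C D F G H I

Answer: A B C D F G H I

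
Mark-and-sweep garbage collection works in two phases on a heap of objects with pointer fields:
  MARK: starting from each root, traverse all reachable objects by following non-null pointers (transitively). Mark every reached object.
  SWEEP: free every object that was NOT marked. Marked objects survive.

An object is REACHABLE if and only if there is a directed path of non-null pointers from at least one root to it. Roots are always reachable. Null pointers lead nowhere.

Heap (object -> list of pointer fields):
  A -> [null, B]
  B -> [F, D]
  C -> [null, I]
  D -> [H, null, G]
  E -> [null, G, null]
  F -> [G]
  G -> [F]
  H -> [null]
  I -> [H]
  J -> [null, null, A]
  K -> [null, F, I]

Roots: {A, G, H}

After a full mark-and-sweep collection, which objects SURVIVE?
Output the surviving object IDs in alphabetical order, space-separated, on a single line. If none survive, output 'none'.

Answer: A B D F G H

Derivation:
Roots: A G H
Mark A: refs=null B, marked=A
Mark G: refs=F, marked=A G
Mark H: refs=null, marked=A G H
Mark B: refs=F D, marked=A B G H
Mark F: refs=G, marked=A B F G H
Mark D: refs=H null G, marked=A B D F G H
Unmarked (collected): C E I J K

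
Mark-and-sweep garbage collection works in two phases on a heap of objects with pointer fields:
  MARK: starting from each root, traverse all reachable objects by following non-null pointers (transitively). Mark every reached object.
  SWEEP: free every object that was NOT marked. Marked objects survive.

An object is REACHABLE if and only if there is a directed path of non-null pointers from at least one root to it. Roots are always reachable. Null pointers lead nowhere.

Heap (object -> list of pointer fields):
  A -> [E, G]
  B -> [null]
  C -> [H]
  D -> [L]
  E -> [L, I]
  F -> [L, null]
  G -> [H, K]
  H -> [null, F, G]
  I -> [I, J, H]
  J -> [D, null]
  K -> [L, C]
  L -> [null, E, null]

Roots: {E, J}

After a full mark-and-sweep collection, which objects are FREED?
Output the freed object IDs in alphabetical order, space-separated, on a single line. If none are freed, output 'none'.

Answer: A B

Derivation:
Roots: E J
Mark E: refs=L I, marked=E
Mark J: refs=D null, marked=E J
Mark L: refs=null E null, marked=E J L
Mark I: refs=I J H, marked=E I J L
Mark D: refs=L, marked=D E I J L
Mark H: refs=null F G, marked=D E H I J L
Mark F: refs=L null, marked=D E F H I J L
Mark G: refs=H K, marked=D E F G H I J L
Mark K: refs=L C, marked=D E F G H I J K L
Mark C: refs=H, marked=C D E F G H I J K L
Unmarked (collected): A B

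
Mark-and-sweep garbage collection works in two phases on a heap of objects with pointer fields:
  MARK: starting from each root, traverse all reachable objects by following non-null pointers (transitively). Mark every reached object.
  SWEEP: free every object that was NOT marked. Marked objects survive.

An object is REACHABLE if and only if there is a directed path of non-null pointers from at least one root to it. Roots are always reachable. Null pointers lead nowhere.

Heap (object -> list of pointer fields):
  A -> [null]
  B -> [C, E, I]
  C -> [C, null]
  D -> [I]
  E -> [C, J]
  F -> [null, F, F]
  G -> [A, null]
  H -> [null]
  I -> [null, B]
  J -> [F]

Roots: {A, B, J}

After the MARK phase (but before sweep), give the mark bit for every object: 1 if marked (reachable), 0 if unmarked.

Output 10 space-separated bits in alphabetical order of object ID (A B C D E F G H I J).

Roots: A B J
Mark A: refs=null, marked=A
Mark B: refs=C E I, marked=A B
Mark J: refs=F, marked=A B J
Mark C: refs=C null, marked=A B C J
Mark E: refs=C J, marked=A B C E J
Mark I: refs=null B, marked=A B C E I J
Mark F: refs=null F F, marked=A B C E F I J
Unmarked (collected): D G H

Answer: 1 1 1 0 1 1 0 0 1 1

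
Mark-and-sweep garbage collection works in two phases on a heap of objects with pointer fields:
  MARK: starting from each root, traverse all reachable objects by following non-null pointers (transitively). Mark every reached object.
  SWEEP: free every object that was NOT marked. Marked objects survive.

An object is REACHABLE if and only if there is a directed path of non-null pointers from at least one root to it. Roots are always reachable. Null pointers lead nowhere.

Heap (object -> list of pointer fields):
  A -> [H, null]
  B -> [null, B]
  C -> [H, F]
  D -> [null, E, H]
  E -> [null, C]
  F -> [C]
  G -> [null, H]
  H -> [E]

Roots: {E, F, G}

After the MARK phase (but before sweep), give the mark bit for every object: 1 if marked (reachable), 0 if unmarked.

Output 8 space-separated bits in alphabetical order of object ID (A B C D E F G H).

Answer: 0 0 1 0 1 1 1 1

Derivation:
Roots: E F G
Mark E: refs=null C, marked=E
Mark F: refs=C, marked=E F
Mark G: refs=null H, marked=E F G
Mark C: refs=H F, marked=C E F G
Mark H: refs=E, marked=C E F G H
Unmarked (collected): A B D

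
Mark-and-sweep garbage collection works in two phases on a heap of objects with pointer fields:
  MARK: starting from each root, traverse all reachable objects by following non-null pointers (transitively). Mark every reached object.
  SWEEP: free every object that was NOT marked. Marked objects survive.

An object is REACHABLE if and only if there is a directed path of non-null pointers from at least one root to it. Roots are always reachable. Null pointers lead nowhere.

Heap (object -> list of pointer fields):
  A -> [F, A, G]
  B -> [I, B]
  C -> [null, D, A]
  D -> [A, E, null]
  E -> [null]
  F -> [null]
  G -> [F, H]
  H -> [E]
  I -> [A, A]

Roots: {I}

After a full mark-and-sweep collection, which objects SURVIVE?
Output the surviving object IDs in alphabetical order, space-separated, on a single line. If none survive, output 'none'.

Answer: A E F G H I

Derivation:
Roots: I
Mark I: refs=A A, marked=I
Mark A: refs=F A G, marked=A I
Mark F: refs=null, marked=A F I
Mark G: refs=F H, marked=A F G I
Mark H: refs=E, marked=A F G H I
Mark E: refs=null, marked=A E F G H I
Unmarked (collected): B C D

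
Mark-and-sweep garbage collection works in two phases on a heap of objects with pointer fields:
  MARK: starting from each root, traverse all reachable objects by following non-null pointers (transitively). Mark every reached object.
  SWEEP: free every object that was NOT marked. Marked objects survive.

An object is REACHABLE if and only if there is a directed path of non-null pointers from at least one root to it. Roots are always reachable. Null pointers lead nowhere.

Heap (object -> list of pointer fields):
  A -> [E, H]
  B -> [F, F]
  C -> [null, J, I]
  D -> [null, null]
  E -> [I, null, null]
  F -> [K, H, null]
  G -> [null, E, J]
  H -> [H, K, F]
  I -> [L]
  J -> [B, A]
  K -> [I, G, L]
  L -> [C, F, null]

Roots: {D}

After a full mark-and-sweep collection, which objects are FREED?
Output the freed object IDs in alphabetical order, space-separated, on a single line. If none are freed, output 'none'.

Roots: D
Mark D: refs=null null, marked=D
Unmarked (collected): A B C E F G H I J K L

Answer: A B C E F G H I J K L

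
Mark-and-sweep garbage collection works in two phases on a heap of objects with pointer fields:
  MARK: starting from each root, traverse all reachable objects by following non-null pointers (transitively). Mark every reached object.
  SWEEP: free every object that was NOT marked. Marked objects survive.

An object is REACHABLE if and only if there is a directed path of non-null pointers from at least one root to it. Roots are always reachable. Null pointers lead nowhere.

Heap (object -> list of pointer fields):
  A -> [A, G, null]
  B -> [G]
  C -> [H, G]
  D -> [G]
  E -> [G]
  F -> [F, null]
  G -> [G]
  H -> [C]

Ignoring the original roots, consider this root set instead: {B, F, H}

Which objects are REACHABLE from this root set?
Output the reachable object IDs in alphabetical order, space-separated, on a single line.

Answer: B C F G H

Derivation:
Roots: B F H
Mark B: refs=G, marked=B
Mark F: refs=F null, marked=B F
Mark H: refs=C, marked=B F H
Mark G: refs=G, marked=B F G H
Mark C: refs=H G, marked=B C F G H
Unmarked (collected): A D E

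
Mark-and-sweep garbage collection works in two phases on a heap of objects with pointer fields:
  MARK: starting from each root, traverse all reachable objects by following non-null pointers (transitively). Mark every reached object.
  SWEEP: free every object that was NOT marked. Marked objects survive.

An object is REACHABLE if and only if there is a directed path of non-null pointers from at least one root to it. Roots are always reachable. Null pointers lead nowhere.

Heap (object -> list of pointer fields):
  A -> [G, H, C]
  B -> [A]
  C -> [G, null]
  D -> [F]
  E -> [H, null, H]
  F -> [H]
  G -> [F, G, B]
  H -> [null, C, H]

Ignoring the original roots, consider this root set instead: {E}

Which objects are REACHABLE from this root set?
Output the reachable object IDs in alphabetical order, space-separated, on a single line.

Answer: A B C E F G H

Derivation:
Roots: E
Mark E: refs=H null H, marked=E
Mark H: refs=null C H, marked=E H
Mark C: refs=G null, marked=C E H
Mark G: refs=F G B, marked=C E G H
Mark F: refs=H, marked=C E F G H
Mark B: refs=A, marked=B C E F G H
Mark A: refs=G H C, marked=A B C E F G H
Unmarked (collected): D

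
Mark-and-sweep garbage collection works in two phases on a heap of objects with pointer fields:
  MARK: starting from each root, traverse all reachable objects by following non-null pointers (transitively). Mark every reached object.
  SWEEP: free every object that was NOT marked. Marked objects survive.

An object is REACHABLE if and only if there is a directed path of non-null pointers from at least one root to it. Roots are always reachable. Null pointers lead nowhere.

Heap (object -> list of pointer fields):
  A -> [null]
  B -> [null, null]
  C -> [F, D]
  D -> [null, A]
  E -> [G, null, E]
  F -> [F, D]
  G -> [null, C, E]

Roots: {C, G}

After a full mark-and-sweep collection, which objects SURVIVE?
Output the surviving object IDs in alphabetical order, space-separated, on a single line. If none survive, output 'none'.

Answer: A C D E F G

Derivation:
Roots: C G
Mark C: refs=F D, marked=C
Mark G: refs=null C E, marked=C G
Mark F: refs=F D, marked=C F G
Mark D: refs=null A, marked=C D F G
Mark E: refs=G null E, marked=C D E F G
Mark A: refs=null, marked=A C D E F G
Unmarked (collected): B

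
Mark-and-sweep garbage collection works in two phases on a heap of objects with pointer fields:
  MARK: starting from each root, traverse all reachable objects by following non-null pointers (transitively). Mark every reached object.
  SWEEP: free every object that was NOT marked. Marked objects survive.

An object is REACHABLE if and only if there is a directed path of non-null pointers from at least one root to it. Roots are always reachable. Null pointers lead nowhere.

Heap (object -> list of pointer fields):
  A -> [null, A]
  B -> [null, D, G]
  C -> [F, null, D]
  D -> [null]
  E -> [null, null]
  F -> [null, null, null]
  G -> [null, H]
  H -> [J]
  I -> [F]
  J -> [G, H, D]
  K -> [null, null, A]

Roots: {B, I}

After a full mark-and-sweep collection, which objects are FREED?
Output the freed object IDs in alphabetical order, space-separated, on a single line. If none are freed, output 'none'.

Roots: B I
Mark B: refs=null D G, marked=B
Mark I: refs=F, marked=B I
Mark D: refs=null, marked=B D I
Mark G: refs=null H, marked=B D G I
Mark F: refs=null null null, marked=B D F G I
Mark H: refs=J, marked=B D F G H I
Mark J: refs=G H D, marked=B D F G H I J
Unmarked (collected): A C E K

Answer: A C E K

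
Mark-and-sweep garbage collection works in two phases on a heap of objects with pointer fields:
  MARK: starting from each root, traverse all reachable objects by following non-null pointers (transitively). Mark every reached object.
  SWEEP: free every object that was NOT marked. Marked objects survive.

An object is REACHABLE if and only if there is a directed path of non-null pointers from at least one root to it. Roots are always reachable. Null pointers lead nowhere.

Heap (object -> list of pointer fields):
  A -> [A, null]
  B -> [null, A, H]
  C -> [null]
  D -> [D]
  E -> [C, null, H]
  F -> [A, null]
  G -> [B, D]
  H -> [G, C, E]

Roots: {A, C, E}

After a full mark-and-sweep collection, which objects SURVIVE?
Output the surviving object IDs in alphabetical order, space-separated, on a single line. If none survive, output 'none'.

Answer: A B C D E G H

Derivation:
Roots: A C E
Mark A: refs=A null, marked=A
Mark C: refs=null, marked=A C
Mark E: refs=C null H, marked=A C E
Mark H: refs=G C E, marked=A C E H
Mark G: refs=B D, marked=A C E G H
Mark B: refs=null A H, marked=A B C E G H
Mark D: refs=D, marked=A B C D E G H
Unmarked (collected): F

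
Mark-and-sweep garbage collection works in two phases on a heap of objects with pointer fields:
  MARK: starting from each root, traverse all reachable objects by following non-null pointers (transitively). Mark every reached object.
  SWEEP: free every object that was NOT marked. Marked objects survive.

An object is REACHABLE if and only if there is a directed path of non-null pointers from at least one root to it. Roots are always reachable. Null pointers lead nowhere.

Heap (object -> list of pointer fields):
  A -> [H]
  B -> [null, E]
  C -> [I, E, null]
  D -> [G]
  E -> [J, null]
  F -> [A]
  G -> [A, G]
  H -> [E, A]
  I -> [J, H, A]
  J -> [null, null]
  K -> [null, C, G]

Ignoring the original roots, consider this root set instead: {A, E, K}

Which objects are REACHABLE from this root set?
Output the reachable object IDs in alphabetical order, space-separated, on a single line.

Roots: A E K
Mark A: refs=H, marked=A
Mark E: refs=J null, marked=A E
Mark K: refs=null C G, marked=A E K
Mark H: refs=E A, marked=A E H K
Mark J: refs=null null, marked=A E H J K
Mark C: refs=I E null, marked=A C E H J K
Mark G: refs=A G, marked=A C E G H J K
Mark I: refs=J H A, marked=A C E G H I J K
Unmarked (collected): B D F

Answer: A C E G H I J K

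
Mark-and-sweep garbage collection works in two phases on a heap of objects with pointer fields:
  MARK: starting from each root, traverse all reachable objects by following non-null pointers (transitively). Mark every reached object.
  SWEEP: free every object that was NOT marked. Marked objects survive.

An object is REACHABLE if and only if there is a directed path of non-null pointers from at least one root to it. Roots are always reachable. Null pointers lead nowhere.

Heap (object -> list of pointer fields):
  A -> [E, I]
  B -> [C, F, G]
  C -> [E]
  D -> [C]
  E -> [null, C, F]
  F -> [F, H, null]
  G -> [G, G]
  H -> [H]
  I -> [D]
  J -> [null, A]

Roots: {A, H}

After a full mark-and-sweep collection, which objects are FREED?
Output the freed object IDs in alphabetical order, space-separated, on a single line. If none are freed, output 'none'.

Roots: A H
Mark A: refs=E I, marked=A
Mark H: refs=H, marked=A H
Mark E: refs=null C F, marked=A E H
Mark I: refs=D, marked=A E H I
Mark C: refs=E, marked=A C E H I
Mark F: refs=F H null, marked=A C E F H I
Mark D: refs=C, marked=A C D E F H I
Unmarked (collected): B G J

Answer: B G J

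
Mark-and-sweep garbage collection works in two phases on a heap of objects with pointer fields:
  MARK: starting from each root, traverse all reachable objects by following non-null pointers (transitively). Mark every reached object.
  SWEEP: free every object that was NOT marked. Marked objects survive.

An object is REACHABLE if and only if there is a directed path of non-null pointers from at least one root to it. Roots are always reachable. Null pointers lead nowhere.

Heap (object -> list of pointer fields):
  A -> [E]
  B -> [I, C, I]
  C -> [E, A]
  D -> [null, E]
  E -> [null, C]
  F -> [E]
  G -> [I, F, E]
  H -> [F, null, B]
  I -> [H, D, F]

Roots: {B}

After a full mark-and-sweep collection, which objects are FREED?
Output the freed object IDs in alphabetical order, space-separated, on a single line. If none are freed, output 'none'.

Answer: G

Derivation:
Roots: B
Mark B: refs=I C I, marked=B
Mark I: refs=H D F, marked=B I
Mark C: refs=E A, marked=B C I
Mark H: refs=F null B, marked=B C H I
Mark D: refs=null E, marked=B C D H I
Mark F: refs=E, marked=B C D F H I
Mark E: refs=null C, marked=B C D E F H I
Mark A: refs=E, marked=A B C D E F H I
Unmarked (collected): G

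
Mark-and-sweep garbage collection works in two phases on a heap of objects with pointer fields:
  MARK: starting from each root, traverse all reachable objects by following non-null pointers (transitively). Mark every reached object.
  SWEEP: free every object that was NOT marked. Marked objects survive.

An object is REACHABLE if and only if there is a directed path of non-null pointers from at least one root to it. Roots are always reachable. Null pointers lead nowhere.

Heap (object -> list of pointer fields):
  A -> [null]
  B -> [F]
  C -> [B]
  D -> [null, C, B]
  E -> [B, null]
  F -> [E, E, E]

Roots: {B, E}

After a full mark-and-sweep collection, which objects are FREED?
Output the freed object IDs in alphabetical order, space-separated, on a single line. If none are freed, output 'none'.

Roots: B E
Mark B: refs=F, marked=B
Mark E: refs=B null, marked=B E
Mark F: refs=E E E, marked=B E F
Unmarked (collected): A C D

Answer: A C D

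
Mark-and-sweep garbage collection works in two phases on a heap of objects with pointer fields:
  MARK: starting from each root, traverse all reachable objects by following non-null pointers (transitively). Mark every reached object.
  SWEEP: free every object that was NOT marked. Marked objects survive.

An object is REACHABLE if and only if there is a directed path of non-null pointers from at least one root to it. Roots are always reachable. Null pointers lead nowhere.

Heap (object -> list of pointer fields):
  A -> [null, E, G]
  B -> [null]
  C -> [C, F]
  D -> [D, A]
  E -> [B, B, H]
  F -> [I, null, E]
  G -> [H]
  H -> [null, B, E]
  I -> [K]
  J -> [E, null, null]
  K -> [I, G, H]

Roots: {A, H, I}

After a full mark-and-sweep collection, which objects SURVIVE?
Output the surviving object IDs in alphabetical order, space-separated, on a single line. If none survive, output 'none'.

Roots: A H I
Mark A: refs=null E G, marked=A
Mark H: refs=null B E, marked=A H
Mark I: refs=K, marked=A H I
Mark E: refs=B B H, marked=A E H I
Mark G: refs=H, marked=A E G H I
Mark B: refs=null, marked=A B E G H I
Mark K: refs=I G H, marked=A B E G H I K
Unmarked (collected): C D F J

Answer: A B E G H I K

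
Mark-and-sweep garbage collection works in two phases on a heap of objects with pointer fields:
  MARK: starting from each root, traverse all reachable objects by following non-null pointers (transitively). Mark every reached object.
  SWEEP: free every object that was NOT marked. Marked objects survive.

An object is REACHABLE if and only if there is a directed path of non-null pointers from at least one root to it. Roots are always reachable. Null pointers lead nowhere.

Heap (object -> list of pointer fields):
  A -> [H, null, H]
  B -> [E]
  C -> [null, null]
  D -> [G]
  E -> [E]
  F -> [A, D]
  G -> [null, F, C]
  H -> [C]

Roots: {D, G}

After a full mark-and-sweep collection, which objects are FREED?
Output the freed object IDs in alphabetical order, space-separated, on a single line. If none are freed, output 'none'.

Roots: D G
Mark D: refs=G, marked=D
Mark G: refs=null F C, marked=D G
Mark F: refs=A D, marked=D F G
Mark C: refs=null null, marked=C D F G
Mark A: refs=H null H, marked=A C D F G
Mark H: refs=C, marked=A C D F G H
Unmarked (collected): B E

Answer: B E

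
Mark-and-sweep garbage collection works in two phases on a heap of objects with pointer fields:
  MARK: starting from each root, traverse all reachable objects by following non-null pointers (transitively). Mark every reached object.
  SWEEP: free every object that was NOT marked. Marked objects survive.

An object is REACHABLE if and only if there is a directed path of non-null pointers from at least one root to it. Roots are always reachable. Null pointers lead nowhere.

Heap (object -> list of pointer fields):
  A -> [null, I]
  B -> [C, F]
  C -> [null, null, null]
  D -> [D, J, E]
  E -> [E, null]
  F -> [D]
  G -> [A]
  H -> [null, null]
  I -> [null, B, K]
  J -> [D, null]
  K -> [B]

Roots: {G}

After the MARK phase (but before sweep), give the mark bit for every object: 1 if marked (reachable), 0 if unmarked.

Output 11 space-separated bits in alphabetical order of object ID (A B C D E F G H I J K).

Answer: 1 1 1 1 1 1 1 0 1 1 1

Derivation:
Roots: G
Mark G: refs=A, marked=G
Mark A: refs=null I, marked=A G
Mark I: refs=null B K, marked=A G I
Mark B: refs=C F, marked=A B G I
Mark K: refs=B, marked=A B G I K
Mark C: refs=null null null, marked=A B C G I K
Mark F: refs=D, marked=A B C F G I K
Mark D: refs=D J E, marked=A B C D F G I K
Mark J: refs=D null, marked=A B C D F G I J K
Mark E: refs=E null, marked=A B C D E F G I J K
Unmarked (collected): H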